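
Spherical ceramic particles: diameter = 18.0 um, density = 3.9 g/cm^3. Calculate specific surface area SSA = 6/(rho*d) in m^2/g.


SSA = 6 / (3.9 * 18.0) = 0.085 m^2/g

0.085


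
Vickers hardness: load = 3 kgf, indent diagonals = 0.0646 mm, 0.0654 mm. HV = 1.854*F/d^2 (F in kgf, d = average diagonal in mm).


d_avg = (0.0646+0.0654)/2 = 0.065 mm
HV = 1.854*3/0.065^2 = 1316

1316


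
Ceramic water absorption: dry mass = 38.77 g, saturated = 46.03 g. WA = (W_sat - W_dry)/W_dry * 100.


WA = (46.03 - 38.77) / 38.77 * 100 = 18.73%

18.73


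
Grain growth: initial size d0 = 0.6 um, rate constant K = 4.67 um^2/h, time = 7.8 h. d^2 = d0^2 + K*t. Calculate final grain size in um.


d^2 = 0.6^2 + 4.67*7.8 = 36.786
d = sqrt(36.786) = 6.07 um

6.07


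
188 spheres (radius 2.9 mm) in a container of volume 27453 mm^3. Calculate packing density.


V_sphere = 4/3*pi*2.9^3 = 102.1604 mm^3
Total V = 188*102.1604 = 19206.1552 mm^3
PD = 19206.1552 / 27453 = 0.7

0.7


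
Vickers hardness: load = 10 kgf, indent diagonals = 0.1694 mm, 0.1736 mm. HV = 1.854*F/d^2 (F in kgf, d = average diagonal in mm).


d_avg = (0.1694+0.1736)/2 = 0.1715 mm
HV = 1.854*10/0.1715^2 = 630

630


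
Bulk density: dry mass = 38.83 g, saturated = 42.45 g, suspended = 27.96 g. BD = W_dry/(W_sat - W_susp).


BD = 38.83 / (42.45 - 27.96) = 38.83 / 14.49 = 2.68 g/cm^3

2.68


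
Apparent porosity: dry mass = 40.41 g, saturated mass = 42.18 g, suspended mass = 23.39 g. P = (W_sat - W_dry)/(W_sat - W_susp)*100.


P = (42.18 - 40.41) / (42.18 - 23.39) * 100 = 1.77 / 18.79 * 100 = 9.4%

9.4


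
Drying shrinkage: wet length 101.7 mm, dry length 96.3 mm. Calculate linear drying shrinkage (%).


DS = (101.7 - 96.3) / 101.7 * 100 = 5.31%

5.31


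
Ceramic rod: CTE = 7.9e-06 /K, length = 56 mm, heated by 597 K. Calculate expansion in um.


dL = 7.9e-06 * 56 * 597 * 1000 = 264.113 um

264.113


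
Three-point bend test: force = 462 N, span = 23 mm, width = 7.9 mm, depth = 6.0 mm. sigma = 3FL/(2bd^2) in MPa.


sigma = 3*462*23/(2*7.9*6.0^2) = 56.0 MPa

56.0


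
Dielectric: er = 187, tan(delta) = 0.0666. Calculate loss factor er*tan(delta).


Loss = 187 * 0.0666 = 12.454

12.454


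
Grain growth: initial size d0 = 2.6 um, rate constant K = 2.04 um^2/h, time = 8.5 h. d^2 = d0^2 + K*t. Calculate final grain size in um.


d^2 = 2.6^2 + 2.04*8.5 = 24.1
d = sqrt(24.1) = 4.91 um

4.91


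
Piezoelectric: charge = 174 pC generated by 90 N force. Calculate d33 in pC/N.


d33 = 174 / 90 = 1.9 pC/N

1.9


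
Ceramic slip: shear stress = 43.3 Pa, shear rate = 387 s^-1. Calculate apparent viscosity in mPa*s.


eta = tau/gamma * 1000 = 43.3/387 * 1000 = 111.9 mPa*s

111.9


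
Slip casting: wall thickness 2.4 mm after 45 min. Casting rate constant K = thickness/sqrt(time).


K = 2.4 / sqrt(45) = 2.4 / 6.7082 = 0.358 mm/min^0.5

0.358


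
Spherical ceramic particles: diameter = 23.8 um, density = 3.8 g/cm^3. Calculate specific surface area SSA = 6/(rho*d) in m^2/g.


SSA = 6 / (3.8 * 23.8) = 0.066 m^2/g

0.066


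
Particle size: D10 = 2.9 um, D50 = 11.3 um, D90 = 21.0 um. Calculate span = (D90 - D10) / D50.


Span = (21.0 - 2.9) / 11.3 = 18.1 / 11.3 = 1.602

1.602


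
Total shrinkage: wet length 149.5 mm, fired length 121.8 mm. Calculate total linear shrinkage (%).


TS = (149.5 - 121.8) / 149.5 * 100 = 18.53%

18.53


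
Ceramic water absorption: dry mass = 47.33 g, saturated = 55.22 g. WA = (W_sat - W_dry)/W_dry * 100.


WA = (55.22 - 47.33) / 47.33 * 100 = 16.67%

16.67


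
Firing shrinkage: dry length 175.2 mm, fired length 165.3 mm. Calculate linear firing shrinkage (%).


FS = (175.2 - 165.3) / 175.2 * 100 = 5.65%

5.65


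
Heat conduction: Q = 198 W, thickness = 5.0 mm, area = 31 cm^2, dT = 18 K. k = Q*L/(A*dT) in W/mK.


k = 198*5.0/1000/(31/10000*18) = 17.74 W/mK

17.74


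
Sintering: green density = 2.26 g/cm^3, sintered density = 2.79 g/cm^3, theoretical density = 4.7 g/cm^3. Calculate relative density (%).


Relative = 2.79 / 4.7 * 100 = 59.4%

59.4


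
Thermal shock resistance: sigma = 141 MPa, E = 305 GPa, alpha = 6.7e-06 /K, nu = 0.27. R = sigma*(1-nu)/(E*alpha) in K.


R = 141*(1-0.27)/(305*1000*6.7e-06) = 50 K

50


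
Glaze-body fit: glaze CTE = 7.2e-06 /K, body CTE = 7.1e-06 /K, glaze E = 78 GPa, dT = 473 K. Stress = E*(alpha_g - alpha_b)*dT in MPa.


Stress = 78*1000*(7.2e-06 - 7.1e-06)*473 = 3.7 MPa

3.7


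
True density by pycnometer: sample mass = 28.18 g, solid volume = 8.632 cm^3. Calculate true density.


TD = 28.18 / 8.632 = 3.265 g/cm^3

3.265


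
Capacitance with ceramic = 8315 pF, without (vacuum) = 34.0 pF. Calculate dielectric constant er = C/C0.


er = 8315 / 34.0 = 244.56

244.56


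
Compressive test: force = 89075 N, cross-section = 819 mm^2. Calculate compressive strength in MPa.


CS = 89075 / 819 = 108.8 MPa

108.8


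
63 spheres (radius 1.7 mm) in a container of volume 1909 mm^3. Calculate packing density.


V_sphere = 4/3*pi*1.7^3 = 20.5795 mm^3
Total V = 63*20.5795 = 1296.5085 mm^3
PD = 1296.5085 / 1909 = 0.679

0.679


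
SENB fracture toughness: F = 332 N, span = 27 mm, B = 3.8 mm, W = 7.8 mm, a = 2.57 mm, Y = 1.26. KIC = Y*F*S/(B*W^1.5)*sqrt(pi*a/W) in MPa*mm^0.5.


KIC = 1.26*332*27/(3.8*7.8^1.5)*sqrt(pi*2.57/7.8) = 138.82

138.82


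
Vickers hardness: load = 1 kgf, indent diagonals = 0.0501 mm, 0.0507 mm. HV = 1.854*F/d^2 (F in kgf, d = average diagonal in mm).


d_avg = (0.0501+0.0507)/2 = 0.0504 mm
HV = 1.854*1/0.0504^2 = 730

730


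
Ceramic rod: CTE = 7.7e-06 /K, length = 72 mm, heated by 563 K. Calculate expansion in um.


dL = 7.7e-06 * 72 * 563 * 1000 = 312.127 um

312.127


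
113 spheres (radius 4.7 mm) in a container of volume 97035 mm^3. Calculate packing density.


V_sphere = 4/3*pi*4.7^3 = 434.8928 mm^3
Total V = 113*434.8928 = 49142.8864 mm^3
PD = 49142.8864 / 97035 = 0.506

0.506


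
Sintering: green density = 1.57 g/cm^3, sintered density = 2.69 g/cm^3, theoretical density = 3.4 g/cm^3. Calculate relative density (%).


Relative = 2.69 / 3.4 * 100 = 79.1%

79.1


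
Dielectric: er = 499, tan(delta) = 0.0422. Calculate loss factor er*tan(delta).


Loss = 499 * 0.0422 = 21.058

21.058


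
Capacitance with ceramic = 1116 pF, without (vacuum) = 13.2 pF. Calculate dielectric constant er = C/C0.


er = 1116 / 13.2 = 84.55

84.55


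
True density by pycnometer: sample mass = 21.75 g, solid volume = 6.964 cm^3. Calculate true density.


TD = 21.75 / 6.964 = 3.123 g/cm^3

3.123


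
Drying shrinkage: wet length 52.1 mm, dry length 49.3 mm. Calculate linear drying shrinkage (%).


DS = (52.1 - 49.3) / 52.1 * 100 = 5.37%

5.37


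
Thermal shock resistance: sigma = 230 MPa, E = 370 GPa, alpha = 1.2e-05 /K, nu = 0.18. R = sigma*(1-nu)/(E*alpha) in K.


R = 230*(1-0.18)/(370*1000*1.2e-05) = 42 K

42


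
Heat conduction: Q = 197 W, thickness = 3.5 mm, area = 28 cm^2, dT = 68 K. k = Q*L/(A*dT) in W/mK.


k = 197*3.5/1000/(28/10000*68) = 3.62 W/mK

3.62


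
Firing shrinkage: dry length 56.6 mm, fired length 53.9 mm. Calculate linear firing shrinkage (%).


FS = (56.6 - 53.9) / 56.6 * 100 = 4.77%

4.77


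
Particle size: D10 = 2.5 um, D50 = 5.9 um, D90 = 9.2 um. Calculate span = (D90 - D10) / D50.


Span = (9.2 - 2.5) / 5.9 = 6.7 / 5.9 = 1.136

1.136


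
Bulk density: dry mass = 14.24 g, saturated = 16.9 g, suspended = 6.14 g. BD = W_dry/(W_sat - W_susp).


BD = 14.24 / (16.9 - 6.14) = 14.24 / 10.76 = 1.323 g/cm^3

1.323


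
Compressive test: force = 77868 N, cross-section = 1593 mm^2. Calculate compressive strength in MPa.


CS = 77868 / 1593 = 48.9 MPa

48.9


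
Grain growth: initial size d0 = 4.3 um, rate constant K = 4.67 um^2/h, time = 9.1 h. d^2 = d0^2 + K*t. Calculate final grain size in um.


d^2 = 4.3^2 + 4.67*9.1 = 60.987
d = sqrt(60.987) = 7.81 um

7.81


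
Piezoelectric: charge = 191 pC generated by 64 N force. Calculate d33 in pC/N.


d33 = 191 / 64 = 3.0 pC/N

3.0


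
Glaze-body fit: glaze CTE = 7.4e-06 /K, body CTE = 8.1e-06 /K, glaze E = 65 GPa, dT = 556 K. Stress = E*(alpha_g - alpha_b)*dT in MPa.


Stress = 65*1000*(7.4e-06 - 8.1e-06)*556 = -25.3 MPa

-25.3


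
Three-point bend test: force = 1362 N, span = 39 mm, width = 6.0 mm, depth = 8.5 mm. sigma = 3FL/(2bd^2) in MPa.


sigma = 3*1362*39/(2*6.0*8.5^2) = 183.8 MPa

183.8


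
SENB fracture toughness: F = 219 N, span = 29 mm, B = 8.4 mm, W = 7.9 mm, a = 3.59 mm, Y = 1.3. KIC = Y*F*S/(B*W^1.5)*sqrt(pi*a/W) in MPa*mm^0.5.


KIC = 1.3*219*29/(8.4*7.9^1.5)*sqrt(pi*3.59/7.9) = 52.89

52.89


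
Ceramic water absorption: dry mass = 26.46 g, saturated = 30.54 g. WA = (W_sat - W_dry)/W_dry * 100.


WA = (30.54 - 26.46) / 26.46 * 100 = 15.42%

15.42


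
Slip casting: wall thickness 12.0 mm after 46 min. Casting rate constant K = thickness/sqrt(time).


K = 12.0 / sqrt(46) = 12.0 / 6.7823 = 1.769 mm/min^0.5

1.769


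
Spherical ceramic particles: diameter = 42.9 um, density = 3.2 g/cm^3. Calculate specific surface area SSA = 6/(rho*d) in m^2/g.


SSA = 6 / (3.2 * 42.9) = 0.044 m^2/g

0.044


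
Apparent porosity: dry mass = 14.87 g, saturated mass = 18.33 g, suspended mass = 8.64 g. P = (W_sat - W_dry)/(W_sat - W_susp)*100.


P = (18.33 - 14.87) / (18.33 - 8.64) * 100 = 3.46 / 9.69 * 100 = 35.7%

35.7


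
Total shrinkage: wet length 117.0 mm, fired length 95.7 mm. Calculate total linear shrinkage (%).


TS = (117.0 - 95.7) / 117.0 * 100 = 18.21%

18.21


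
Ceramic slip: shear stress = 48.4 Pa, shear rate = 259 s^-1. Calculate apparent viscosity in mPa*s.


eta = tau/gamma * 1000 = 48.4/259 * 1000 = 186.9 mPa*s

186.9


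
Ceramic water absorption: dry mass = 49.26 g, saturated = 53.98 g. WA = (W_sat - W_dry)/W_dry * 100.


WA = (53.98 - 49.26) / 49.26 * 100 = 9.58%

9.58


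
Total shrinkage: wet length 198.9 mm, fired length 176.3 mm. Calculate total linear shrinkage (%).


TS = (198.9 - 176.3) / 198.9 * 100 = 11.36%

11.36


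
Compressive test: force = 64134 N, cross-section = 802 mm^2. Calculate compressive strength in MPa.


CS = 64134 / 802 = 80.0 MPa

80.0


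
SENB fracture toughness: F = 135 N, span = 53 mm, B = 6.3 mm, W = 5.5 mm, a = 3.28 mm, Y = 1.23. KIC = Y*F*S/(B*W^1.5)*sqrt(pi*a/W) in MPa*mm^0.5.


KIC = 1.23*135*53/(6.3*5.5^1.5)*sqrt(pi*3.28/5.5) = 148.24

148.24


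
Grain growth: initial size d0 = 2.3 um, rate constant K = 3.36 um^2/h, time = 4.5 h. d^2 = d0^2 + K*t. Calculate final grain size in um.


d^2 = 2.3^2 + 3.36*4.5 = 20.41
d = sqrt(20.41) = 4.52 um

4.52


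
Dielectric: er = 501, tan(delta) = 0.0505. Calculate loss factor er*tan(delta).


Loss = 501 * 0.0505 = 25.301

25.301


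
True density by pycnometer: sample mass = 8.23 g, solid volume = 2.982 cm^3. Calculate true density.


TD = 8.23 / 2.982 = 2.76 g/cm^3

2.76


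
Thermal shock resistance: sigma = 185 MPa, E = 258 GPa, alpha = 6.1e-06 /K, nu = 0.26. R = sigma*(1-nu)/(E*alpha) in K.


R = 185*(1-0.26)/(258*1000*6.1e-06) = 87 K

87


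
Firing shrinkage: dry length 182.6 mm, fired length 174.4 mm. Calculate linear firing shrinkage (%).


FS = (182.6 - 174.4) / 182.6 * 100 = 4.49%

4.49


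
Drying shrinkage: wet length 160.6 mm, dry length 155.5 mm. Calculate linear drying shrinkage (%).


DS = (160.6 - 155.5) / 160.6 * 100 = 3.18%

3.18


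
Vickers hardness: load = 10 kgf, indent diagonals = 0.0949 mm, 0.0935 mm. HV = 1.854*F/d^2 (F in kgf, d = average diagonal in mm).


d_avg = (0.0949+0.0935)/2 = 0.0942 mm
HV = 1.854*10/0.0942^2 = 2089

2089


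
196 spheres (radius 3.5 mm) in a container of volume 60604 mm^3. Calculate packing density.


V_sphere = 4/3*pi*3.5^3 = 179.5944 mm^3
Total V = 196*179.5944 = 35200.5024 mm^3
PD = 35200.5024 / 60604 = 0.581

0.581


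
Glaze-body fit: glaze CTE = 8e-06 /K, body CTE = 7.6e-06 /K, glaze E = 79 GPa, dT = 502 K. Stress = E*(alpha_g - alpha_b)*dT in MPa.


Stress = 79*1000*(8e-06 - 7.6e-06)*502 = 15.9 MPa

15.9


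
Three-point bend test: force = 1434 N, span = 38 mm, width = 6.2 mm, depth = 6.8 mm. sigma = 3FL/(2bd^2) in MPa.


sigma = 3*1434*38/(2*6.2*6.8^2) = 285.1 MPa

285.1


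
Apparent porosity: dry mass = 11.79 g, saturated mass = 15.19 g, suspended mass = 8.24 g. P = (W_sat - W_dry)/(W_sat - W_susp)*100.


P = (15.19 - 11.79) / (15.19 - 8.24) * 100 = 3.4 / 6.95 * 100 = 48.9%

48.9


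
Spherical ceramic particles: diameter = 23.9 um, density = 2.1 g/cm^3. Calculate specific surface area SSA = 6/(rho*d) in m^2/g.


SSA = 6 / (2.1 * 23.9) = 0.12 m^2/g

0.12


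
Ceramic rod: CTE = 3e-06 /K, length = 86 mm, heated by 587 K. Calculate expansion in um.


dL = 3e-06 * 86 * 587 * 1000 = 151.446 um

151.446


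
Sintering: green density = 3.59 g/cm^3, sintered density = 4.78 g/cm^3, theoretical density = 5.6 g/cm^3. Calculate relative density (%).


Relative = 4.78 / 5.6 * 100 = 85.4%

85.4


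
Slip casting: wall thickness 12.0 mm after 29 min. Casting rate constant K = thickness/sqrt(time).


K = 12.0 / sqrt(29) = 12.0 / 5.3852 = 2.228 mm/min^0.5

2.228


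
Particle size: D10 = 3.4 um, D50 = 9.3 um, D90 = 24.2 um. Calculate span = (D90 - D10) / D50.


Span = (24.2 - 3.4) / 9.3 = 20.8 / 9.3 = 2.237

2.237


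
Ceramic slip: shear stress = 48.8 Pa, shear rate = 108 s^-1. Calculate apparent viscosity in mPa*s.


eta = tau/gamma * 1000 = 48.8/108 * 1000 = 451.9 mPa*s

451.9


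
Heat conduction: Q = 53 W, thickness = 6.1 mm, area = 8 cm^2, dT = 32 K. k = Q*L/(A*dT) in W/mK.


k = 53*6.1/1000/(8/10000*32) = 12.63 W/mK

12.63


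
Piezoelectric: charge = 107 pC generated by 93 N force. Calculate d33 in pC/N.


d33 = 107 / 93 = 1.2 pC/N

1.2


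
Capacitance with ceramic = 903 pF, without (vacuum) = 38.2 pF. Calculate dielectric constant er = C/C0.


er = 903 / 38.2 = 23.64

23.64


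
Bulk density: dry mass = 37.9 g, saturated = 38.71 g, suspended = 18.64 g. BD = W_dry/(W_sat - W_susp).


BD = 37.9 / (38.71 - 18.64) = 37.9 / 20.07 = 1.888 g/cm^3

1.888


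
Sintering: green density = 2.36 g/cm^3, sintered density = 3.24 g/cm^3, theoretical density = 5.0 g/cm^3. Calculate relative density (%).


Relative = 3.24 / 5.0 * 100 = 64.8%

64.8


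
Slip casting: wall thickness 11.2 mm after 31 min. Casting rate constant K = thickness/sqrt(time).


K = 11.2 / sqrt(31) = 11.2 / 5.5678 = 2.012 mm/min^0.5

2.012


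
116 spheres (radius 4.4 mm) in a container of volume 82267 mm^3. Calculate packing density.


V_sphere = 4/3*pi*4.4^3 = 356.8179 mm^3
Total V = 116*356.8179 = 41390.8764 mm^3
PD = 41390.8764 / 82267 = 0.503

0.503


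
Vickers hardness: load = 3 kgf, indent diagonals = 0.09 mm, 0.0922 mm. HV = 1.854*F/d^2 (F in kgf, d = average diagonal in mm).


d_avg = (0.09+0.0922)/2 = 0.0911 mm
HV = 1.854*3/0.0911^2 = 670

670


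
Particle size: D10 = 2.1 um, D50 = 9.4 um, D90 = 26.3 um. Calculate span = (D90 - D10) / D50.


Span = (26.3 - 2.1) / 9.4 = 24.2 / 9.4 = 2.574

2.574


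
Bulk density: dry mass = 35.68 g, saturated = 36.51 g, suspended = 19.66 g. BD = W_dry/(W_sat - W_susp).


BD = 35.68 / (36.51 - 19.66) = 35.68 / 16.85 = 2.118 g/cm^3

2.118


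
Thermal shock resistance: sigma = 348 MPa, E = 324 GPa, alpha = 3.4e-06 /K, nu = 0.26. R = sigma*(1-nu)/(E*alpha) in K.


R = 348*(1-0.26)/(324*1000*3.4e-06) = 234 K

234


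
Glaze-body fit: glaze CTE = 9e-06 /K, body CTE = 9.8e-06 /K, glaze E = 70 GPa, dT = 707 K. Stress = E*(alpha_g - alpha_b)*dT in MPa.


Stress = 70*1000*(9e-06 - 9.8e-06)*707 = -39.6 MPa

-39.6


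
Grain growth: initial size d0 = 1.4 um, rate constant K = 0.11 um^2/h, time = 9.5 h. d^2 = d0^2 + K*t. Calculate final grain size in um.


d^2 = 1.4^2 + 0.11*9.5 = 3.005
d = sqrt(3.005) = 1.73 um

1.73


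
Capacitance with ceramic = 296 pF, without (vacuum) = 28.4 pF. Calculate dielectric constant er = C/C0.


er = 296 / 28.4 = 10.42

10.42


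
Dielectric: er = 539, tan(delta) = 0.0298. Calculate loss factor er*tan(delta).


Loss = 539 * 0.0298 = 16.062

16.062


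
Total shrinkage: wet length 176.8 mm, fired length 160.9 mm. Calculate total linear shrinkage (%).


TS = (176.8 - 160.9) / 176.8 * 100 = 8.99%

8.99


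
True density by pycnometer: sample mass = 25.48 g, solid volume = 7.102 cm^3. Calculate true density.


TD = 25.48 / 7.102 = 3.588 g/cm^3

3.588


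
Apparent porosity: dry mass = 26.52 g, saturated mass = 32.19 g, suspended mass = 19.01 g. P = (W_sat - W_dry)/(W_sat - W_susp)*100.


P = (32.19 - 26.52) / (32.19 - 19.01) * 100 = 5.67 / 13.18 * 100 = 43.0%

43.0


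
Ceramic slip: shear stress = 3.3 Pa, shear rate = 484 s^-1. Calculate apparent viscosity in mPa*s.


eta = tau/gamma * 1000 = 3.3/484 * 1000 = 6.8 mPa*s

6.8


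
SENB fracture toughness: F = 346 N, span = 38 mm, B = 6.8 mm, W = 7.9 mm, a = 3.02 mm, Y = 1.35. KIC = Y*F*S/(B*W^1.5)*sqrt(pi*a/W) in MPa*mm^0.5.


KIC = 1.35*346*38/(6.8*7.9^1.5)*sqrt(pi*3.02/7.9) = 128.83

128.83


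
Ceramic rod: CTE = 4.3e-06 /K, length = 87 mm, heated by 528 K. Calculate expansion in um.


dL = 4.3e-06 * 87 * 528 * 1000 = 197.525 um

197.525


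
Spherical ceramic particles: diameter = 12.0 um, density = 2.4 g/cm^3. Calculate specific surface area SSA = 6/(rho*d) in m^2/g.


SSA = 6 / (2.4 * 12.0) = 0.208 m^2/g

0.208


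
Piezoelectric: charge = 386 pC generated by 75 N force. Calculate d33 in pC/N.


d33 = 386 / 75 = 5.1 pC/N

5.1


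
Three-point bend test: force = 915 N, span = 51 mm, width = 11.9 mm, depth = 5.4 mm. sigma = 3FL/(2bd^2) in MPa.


sigma = 3*915*51/(2*11.9*5.4^2) = 201.7 MPa

201.7


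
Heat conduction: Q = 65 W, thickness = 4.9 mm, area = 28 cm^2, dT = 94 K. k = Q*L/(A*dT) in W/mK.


k = 65*4.9/1000/(28/10000*94) = 1.21 W/mK

1.21


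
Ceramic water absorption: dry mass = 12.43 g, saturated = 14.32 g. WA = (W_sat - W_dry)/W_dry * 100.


WA = (14.32 - 12.43) / 12.43 * 100 = 15.21%

15.21


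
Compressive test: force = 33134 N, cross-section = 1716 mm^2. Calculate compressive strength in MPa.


CS = 33134 / 1716 = 19.3 MPa

19.3


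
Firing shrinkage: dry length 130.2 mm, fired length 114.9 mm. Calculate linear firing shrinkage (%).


FS = (130.2 - 114.9) / 130.2 * 100 = 11.75%

11.75


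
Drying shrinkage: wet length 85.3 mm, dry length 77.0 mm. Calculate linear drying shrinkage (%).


DS = (85.3 - 77.0) / 85.3 * 100 = 9.73%

9.73


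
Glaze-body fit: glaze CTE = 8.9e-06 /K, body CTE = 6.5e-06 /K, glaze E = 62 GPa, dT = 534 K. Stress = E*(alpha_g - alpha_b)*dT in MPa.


Stress = 62*1000*(8.9e-06 - 6.5e-06)*534 = 79.5 MPa

79.5


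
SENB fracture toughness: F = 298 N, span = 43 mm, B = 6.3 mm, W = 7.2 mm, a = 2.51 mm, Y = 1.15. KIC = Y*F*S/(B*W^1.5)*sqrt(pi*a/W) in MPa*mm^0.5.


KIC = 1.15*298*43/(6.3*7.2^1.5)*sqrt(pi*2.51/7.2) = 126.7

126.7


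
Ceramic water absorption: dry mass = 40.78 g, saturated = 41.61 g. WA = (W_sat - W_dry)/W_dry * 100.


WA = (41.61 - 40.78) / 40.78 * 100 = 2.04%

2.04


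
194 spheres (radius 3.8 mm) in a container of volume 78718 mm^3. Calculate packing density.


V_sphere = 4/3*pi*3.8^3 = 229.8473 mm^3
Total V = 194*229.8473 = 44590.3762 mm^3
PD = 44590.3762 / 78718 = 0.566

0.566


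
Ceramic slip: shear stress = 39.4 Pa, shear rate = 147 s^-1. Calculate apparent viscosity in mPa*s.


eta = tau/gamma * 1000 = 39.4/147 * 1000 = 268.0 mPa*s

268.0


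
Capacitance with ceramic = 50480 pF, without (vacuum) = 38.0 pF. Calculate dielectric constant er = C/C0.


er = 50480 / 38.0 = 1328.42

1328.42


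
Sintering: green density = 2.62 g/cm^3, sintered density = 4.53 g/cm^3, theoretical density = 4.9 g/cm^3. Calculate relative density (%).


Relative = 4.53 / 4.9 * 100 = 92.4%

92.4


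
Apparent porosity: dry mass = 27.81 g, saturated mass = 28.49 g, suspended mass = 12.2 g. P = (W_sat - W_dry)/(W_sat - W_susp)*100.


P = (28.49 - 27.81) / (28.49 - 12.2) * 100 = 0.68 / 16.29 * 100 = 4.2%

4.2


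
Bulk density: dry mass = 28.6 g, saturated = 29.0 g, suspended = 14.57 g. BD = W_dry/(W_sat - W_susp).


BD = 28.6 / (29.0 - 14.57) = 28.6 / 14.43 = 1.982 g/cm^3

1.982


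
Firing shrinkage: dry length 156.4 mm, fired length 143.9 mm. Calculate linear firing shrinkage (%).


FS = (156.4 - 143.9) / 156.4 * 100 = 7.99%

7.99


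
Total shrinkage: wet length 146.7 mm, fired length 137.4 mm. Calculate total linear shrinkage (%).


TS = (146.7 - 137.4) / 146.7 * 100 = 6.34%

6.34


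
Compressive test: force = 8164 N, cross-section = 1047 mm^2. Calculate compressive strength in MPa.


CS = 8164 / 1047 = 7.8 MPa

7.8


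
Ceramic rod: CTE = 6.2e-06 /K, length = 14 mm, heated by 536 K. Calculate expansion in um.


dL = 6.2e-06 * 14 * 536 * 1000 = 46.525 um

46.525


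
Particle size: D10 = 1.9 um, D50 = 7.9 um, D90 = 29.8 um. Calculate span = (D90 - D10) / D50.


Span = (29.8 - 1.9) / 7.9 = 27.9 / 7.9 = 3.532

3.532


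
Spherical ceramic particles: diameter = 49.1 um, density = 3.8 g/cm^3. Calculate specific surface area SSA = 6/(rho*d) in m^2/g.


SSA = 6 / (3.8 * 49.1) = 0.032 m^2/g

0.032


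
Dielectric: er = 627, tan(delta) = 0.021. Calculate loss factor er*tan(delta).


Loss = 627 * 0.021 = 13.167

13.167


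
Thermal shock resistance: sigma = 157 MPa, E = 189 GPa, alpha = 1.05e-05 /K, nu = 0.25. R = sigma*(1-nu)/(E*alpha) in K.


R = 157*(1-0.25)/(189*1000*1.05e-05) = 59 K

59


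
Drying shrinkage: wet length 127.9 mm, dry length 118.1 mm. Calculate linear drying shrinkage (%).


DS = (127.9 - 118.1) / 127.9 * 100 = 7.66%

7.66


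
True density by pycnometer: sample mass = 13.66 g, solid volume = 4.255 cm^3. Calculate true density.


TD = 13.66 / 4.255 = 3.21 g/cm^3

3.21


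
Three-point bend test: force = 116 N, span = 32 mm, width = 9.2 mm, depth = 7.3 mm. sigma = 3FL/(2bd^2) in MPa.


sigma = 3*116*32/(2*9.2*7.3^2) = 11.4 MPa

11.4


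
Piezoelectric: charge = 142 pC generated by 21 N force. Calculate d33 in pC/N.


d33 = 142 / 21 = 6.8 pC/N

6.8


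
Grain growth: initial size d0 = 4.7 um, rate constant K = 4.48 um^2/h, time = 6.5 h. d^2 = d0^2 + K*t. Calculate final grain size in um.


d^2 = 4.7^2 + 4.48*6.5 = 51.21
d = sqrt(51.21) = 7.16 um

7.16


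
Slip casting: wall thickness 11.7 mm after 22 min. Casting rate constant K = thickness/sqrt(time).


K = 11.7 / sqrt(22) = 11.7 / 4.6904 = 2.494 mm/min^0.5

2.494


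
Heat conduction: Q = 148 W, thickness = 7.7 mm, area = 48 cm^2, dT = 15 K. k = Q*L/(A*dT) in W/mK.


k = 148*7.7/1000/(48/10000*15) = 15.83 W/mK

15.83


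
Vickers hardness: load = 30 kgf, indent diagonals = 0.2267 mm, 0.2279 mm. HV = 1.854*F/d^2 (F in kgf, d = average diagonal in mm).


d_avg = (0.2267+0.2279)/2 = 0.2273 mm
HV = 1.854*30/0.2273^2 = 1077

1077


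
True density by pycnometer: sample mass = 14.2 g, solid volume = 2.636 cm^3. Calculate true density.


TD = 14.2 / 2.636 = 5.387 g/cm^3

5.387


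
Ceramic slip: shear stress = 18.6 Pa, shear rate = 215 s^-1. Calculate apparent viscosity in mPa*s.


eta = tau/gamma * 1000 = 18.6/215 * 1000 = 86.5 mPa*s

86.5


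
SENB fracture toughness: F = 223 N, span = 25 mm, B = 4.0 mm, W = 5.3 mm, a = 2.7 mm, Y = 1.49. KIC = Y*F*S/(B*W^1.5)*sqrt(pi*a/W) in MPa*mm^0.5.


KIC = 1.49*223*25/(4.0*5.3^1.5)*sqrt(pi*2.7/5.3) = 215.32

215.32


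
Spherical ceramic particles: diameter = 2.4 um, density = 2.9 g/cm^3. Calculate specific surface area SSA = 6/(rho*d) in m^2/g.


SSA = 6 / (2.9 * 2.4) = 0.862 m^2/g

0.862


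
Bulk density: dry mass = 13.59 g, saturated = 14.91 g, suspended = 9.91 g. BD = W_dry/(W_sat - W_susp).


BD = 13.59 / (14.91 - 9.91) = 13.59 / 5.0 = 2.718 g/cm^3

2.718


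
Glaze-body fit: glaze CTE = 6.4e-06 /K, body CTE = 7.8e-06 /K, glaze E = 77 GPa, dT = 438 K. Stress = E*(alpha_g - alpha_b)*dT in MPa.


Stress = 77*1000*(6.4e-06 - 7.8e-06)*438 = -47.2 MPa

-47.2


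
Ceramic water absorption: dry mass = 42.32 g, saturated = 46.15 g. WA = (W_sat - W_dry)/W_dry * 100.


WA = (46.15 - 42.32) / 42.32 * 100 = 9.05%

9.05


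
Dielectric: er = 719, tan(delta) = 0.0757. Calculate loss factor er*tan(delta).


Loss = 719 * 0.0757 = 54.428

54.428


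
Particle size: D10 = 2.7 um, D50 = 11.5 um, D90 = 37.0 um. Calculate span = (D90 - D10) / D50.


Span = (37.0 - 2.7) / 11.5 = 34.3 / 11.5 = 2.983

2.983


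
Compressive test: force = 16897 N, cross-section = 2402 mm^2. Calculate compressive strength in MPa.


CS = 16897 / 2402 = 7.0 MPa

7.0


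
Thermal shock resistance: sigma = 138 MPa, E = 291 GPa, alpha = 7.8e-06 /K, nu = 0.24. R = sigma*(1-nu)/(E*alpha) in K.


R = 138*(1-0.24)/(291*1000*7.8e-06) = 46 K

46


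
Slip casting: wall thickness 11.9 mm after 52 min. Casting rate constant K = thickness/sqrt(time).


K = 11.9 / sqrt(52) = 11.9 / 7.2111 = 1.65 mm/min^0.5

1.65


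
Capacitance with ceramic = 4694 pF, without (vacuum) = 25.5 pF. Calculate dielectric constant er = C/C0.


er = 4694 / 25.5 = 184.08

184.08


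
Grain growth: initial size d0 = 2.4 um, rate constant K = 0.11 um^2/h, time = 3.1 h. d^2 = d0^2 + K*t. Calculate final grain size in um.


d^2 = 2.4^2 + 0.11*3.1 = 6.101
d = sqrt(6.101) = 2.47 um

2.47


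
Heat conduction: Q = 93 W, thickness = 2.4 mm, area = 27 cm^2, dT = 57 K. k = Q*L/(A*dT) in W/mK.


k = 93*2.4/1000/(27/10000*57) = 1.45 W/mK

1.45


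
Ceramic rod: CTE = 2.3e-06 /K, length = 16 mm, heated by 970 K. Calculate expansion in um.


dL = 2.3e-06 * 16 * 970 * 1000 = 35.696 um

35.696


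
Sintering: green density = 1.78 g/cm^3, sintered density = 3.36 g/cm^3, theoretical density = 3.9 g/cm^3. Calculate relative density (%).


Relative = 3.36 / 3.9 * 100 = 86.2%

86.2


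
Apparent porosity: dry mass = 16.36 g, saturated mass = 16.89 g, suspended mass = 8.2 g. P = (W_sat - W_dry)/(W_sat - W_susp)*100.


P = (16.89 - 16.36) / (16.89 - 8.2) * 100 = 0.53 / 8.69 * 100 = 6.1%

6.1


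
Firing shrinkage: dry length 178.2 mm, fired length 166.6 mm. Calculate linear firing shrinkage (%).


FS = (178.2 - 166.6) / 178.2 * 100 = 6.51%

6.51


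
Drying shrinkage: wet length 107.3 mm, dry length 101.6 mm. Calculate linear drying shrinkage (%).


DS = (107.3 - 101.6) / 107.3 * 100 = 5.31%

5.31


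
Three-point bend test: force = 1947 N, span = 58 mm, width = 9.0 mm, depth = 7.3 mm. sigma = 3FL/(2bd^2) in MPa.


sigma = 3*1947*58/(2*9.0*7.3^2) = 353.2 MPa

353.2


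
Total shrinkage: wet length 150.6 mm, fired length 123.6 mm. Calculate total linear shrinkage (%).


TS = (150.6 - 123.6) / 150.6 * 100 = 17.93%

17.93


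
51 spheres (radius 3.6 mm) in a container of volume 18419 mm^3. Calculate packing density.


V_sphere = 4/3*pi*3.6^3 = 195.4322 mm^3
Total V = 51*195.4322 = 9967.0422 mm^3
PD = 9967.0422 / 18419 = 0.541

0.541


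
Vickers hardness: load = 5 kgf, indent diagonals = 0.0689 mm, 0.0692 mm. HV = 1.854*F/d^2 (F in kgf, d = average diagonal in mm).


d_avg = (0.0689+0.0692)/2 = 0.06905 mm
HV = 1.854*5/0.06905^2 = 1944

1944


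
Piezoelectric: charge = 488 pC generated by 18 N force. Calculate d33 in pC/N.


d33 = 488 / 18 = 27.1 pC/N

27.1


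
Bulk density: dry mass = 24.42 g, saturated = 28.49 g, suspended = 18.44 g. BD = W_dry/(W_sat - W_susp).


BD = 24.42 / (28.49 - 18.44) = 24.42 / 10.05 = 2.43 g/cm^3

2.43


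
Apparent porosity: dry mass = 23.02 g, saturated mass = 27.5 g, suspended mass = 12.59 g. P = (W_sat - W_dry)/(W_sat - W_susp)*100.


P = (27.5 - 23.02) / (27.5 - 12.59) * 100 = 4.48 / 14.91 * 100 = 30.0%

30.0


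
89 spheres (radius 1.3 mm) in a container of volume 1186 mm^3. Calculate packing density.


V_sphere = 4/3*pi*1.3^3 = 9.2028 mm^3
Total V = 89*9.2028 = 819.0492 mm^3
PD = 819.0492 / 1186 = 0.691

0.691


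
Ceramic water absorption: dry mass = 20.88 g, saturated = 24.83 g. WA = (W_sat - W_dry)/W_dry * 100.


WA = (24.83 - 20.88) / 20.88 * 100 = 18.92%

18.92


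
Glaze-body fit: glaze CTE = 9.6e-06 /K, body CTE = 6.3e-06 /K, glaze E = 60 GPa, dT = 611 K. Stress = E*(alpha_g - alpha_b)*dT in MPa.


Stress = 60*1000*(9.6e-06 - 6.3e-06)*611 = 121.0 MPa

121.0


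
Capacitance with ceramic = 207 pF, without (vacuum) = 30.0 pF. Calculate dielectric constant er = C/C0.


er = 207 / 30.0 = 6.9

6.9


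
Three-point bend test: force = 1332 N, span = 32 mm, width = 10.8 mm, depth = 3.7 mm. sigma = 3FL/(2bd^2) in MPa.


sigma = 3*1332*32/(2*10.8*3.7^2) = 432.4 MPa

432.4


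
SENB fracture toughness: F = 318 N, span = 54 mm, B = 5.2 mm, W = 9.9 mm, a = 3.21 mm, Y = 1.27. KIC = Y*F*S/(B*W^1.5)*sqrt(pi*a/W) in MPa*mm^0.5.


KIC = 1.27*318*54/(5.2*9.9^1.5)*sqrt(pi*3.21/9.9) = 135.89

135.89


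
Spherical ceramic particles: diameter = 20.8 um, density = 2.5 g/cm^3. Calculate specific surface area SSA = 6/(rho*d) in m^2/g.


SSA = 6 / (2.5 * 20.8) = 0.115 m^2/g

0.115


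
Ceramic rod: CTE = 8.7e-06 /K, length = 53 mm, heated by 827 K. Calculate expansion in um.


dL = 8.7e-06 * 53 * 827 * 1000 = 381.33 um

381.33


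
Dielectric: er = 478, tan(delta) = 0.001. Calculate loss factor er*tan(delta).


Loss = 478 * 0.001 = 0.478

0.478


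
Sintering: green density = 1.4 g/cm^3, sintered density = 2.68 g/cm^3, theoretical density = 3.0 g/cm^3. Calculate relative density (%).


Relative = 2.68 / 3.0 * 100 = 89.3%

89.3


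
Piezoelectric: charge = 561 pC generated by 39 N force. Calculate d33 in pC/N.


d33 = 561 / 39 = 14.4 pC/N

14.4


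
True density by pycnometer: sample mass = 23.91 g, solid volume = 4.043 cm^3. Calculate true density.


TD = 23.91 / 4.043 = 5.914 g/cm^3

5.914


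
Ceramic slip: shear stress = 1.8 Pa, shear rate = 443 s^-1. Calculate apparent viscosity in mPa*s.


eta = tau/gamma * 1000 = 1.8/443 * 1000 = 4.1 mPa*s

4.1


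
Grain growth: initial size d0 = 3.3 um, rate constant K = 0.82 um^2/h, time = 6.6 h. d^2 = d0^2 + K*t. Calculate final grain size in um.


d^2 = 3.3^2 + 0.82*6.6 = 16.302
d = sqrt(16.302) = 4.04 um

4.04


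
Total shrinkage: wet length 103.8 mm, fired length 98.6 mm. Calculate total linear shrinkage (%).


TS = (103.8 - 98.6) / 103.8 * 100 = 5.01%

5.01


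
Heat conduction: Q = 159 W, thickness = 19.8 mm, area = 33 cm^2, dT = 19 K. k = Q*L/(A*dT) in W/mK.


k = 159*19.8/1000/(33/10000*19) = 50.21 W/mK

50.21


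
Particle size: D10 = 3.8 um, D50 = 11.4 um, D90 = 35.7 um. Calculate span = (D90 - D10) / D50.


Span = (35.7 - 3.8) / 11.4 = 31.9 / 11.4 = 2.798

2.798


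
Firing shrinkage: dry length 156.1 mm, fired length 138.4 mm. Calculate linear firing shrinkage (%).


FS = (156.1 - 138.4) / 156.1 * 100 = 11.34%

11.34


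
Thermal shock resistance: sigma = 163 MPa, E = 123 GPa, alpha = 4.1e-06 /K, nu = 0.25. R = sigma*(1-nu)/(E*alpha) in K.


R = 163*(1-0.25)/(123*1000*4.1e-06) = 242 K

242


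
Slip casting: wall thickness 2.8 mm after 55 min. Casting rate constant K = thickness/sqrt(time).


K = 2.8 / sqrt(55) = 2.8 / 7.4162 = 0.378 mm/min^0.5

0.378


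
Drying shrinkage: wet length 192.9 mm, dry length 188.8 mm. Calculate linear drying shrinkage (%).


DS = (192.9 - 188.8) / 192.9 * 100 = 2.13%

2.13


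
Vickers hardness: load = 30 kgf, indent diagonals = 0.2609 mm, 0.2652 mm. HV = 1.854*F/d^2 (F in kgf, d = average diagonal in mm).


d_avg = (0.2609+0.2652)/2 = 0.26305 mm
HV = 1.854*30/0.26305^2 = 804

804


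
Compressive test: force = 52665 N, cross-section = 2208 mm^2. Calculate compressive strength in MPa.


CS = 52665 / 2208 = 23.9 MPa

23.9


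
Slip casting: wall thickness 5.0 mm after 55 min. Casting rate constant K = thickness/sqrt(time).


K = 5.0 / sqrt(55) = 5.0 / 7.4162 = 0.674 mm/min^0.5

0.674


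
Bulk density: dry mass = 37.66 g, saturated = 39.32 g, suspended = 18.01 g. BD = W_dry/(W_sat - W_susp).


BD = 37.66 / (39.32 - 18.01) = 37.66 / 21.31 = 1.767 g/cm^3

1.767


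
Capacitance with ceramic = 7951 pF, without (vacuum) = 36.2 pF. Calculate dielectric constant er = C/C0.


er = 7951 / 36.2 = 219.64

219.64


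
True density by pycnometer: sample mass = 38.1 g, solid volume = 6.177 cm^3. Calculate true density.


TD = 38.1 / 6.177 = 6.168 g/cm^3

6.168


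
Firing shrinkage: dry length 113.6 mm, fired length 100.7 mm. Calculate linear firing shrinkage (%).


FS = (113.6 - 100.7) / 113.6 * 100 = 11.36%

11.36


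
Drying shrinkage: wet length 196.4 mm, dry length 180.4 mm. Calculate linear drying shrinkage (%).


DS = (196.4 - 180.4) / 196.4 * 100 = 8.15%

8.15


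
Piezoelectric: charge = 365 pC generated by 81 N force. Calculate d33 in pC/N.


d33 = 365 / 81 = 4.5 pC/N

4.5


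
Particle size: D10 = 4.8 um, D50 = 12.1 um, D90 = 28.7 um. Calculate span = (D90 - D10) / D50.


Span = (28.7 - 4.8) / 12.1 = 23.9 / 12.1 = 1.975

1.975


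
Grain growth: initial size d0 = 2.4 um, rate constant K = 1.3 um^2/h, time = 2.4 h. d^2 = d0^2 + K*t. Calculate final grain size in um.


d^2 = 2.4^2 + 1.3*2.4 = 8.88
d = sqrt(8.88) = 2.98 um

2.98


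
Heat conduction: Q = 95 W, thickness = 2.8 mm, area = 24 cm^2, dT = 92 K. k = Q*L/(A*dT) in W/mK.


k = 95*2.8/1000/(24/10000*92) = 1.2 W/mK

1.2


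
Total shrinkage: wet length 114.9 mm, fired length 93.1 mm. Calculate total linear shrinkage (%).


TS = (114.9 - 93.1) / 114.9 * 100 = 18.97%

18.97


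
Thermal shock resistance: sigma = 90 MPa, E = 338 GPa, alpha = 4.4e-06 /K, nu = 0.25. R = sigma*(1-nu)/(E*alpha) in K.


R = 90*(1-0.25)/(338*1000*4.4e-06) = 45 K

45


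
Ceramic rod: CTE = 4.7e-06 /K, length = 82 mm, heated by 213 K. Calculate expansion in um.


dL = 4.7e-06 * 82 * 213 * 1000 = 82.09 um

82.09


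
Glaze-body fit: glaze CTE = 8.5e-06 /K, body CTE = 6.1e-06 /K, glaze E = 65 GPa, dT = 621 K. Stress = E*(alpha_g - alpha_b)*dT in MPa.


Stress = 65*1000*(8.5e-06 - 6.1e-06)*621 = 96.9 MPa

96.9


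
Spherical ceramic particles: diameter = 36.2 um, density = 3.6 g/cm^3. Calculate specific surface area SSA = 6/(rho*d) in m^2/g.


SSA = 6 / (3.6 * 36.2) = 0.046 m^2/g

0.046


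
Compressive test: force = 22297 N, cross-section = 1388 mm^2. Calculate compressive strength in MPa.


CS = 22297 / 1388 = 16.1 MPa

16.1


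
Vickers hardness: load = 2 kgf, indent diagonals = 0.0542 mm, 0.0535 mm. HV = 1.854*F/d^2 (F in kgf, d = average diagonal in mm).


d_avg = (0.0542+0.0535)/2 = 0.05385 mm
HV = 1.854*2/0.05385^2 = 1279

1279


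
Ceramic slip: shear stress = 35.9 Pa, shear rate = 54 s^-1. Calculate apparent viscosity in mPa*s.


eta = tau/gamma * 1000 = 35.9/54 * 1000 = 664.8 mPa*s

664.8


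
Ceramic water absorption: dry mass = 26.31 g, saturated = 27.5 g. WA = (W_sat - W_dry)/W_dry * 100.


WA = (27.5 - 26.31) / 26.31 * 100 = 4.52%

4.52


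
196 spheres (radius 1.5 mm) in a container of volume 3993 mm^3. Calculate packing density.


V_sphere = 4/3*pi*1.5^3 = 14.1372 mm^3
Total V = 196*14.1372 = 2770.8912 mm^3
PD = 2770.8912 / 3993 = 0.694

0.694


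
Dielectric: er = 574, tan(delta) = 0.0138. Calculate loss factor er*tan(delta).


Loss = 574 * 0.0138 = 7.921

7.921


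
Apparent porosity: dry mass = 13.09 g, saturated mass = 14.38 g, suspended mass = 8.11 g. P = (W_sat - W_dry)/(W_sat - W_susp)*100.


P = (14.38 - 13.09) / (14.38 - 8.11) * 100 = 1.29 / 6.27 * 100 = 20.6%

20.6


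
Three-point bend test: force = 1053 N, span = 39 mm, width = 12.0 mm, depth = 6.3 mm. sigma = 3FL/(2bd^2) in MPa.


sigma = 3*1053*39/(2*12.0*6.3^2) = 129.3 MPa

129.3


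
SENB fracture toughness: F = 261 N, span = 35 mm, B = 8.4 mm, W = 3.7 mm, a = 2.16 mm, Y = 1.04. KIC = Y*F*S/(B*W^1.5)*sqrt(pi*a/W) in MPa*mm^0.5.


KIC = 1.04*261*35/(8.4*3.7^1.5)*sqrt(pi*2.16/3.7) = 215.21

215.21


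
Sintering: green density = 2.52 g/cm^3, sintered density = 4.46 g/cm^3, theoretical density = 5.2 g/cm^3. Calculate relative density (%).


Relative = 4.46 / 5.2 * 100 = 85.8%

85.8


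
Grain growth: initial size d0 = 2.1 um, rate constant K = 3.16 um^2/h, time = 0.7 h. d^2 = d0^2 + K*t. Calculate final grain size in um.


d^2 = 2.1^2 + 3.16*0.7 = 6.622
d = sqrt(6.622) = 2.57 um

2.57


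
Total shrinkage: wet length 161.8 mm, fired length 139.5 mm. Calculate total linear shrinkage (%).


TS = (161.8 - 139.5) / 161.8 * 100 = 13.78%

13.78


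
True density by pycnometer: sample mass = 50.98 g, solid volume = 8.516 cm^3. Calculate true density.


TD = 50.98 / 8.516 = 5.986 g/cm^3

5.986


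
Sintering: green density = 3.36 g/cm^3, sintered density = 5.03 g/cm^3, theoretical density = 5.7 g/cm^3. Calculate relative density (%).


Relative = 5.03 / 5.7 * 100 = 88.2%

88.2


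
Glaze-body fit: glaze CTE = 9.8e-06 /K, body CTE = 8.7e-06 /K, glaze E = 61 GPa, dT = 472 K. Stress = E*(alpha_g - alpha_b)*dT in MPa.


Stress = 61*1000*(9.8e-06 - 8.7e-06)*472 = 31.7 MPa

31.7


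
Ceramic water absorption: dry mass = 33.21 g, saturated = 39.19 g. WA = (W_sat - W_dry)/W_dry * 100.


WA = (39.19 - 33.21) / 33.21 * 100 = 18.01%

18.01


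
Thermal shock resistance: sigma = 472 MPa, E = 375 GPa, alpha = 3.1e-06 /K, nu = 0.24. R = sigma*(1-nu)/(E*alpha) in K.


R = 472*(1-0.24)/(375*1000*3.1e-06) = 309 K

309


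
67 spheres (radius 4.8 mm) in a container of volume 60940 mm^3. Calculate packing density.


V_sphere = 4/3*pi*4.8^3 = 463.2467 mm^3
Total V = 67*463.2467 = 31037.5289 mm^3
PD = 31037.5289 / 60940 = 0.509

0.509


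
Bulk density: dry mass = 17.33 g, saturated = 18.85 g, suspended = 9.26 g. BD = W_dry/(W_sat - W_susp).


BD = 17.33 / (18.85 - 9.26) = 17.33 / 9.59 = 1.807 g/cm^3

1.807


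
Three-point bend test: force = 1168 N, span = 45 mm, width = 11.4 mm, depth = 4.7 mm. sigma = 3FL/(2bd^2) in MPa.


sigma = 3*1168*45/(2*11.4*4.7^2) = 313.1 MPa

313.1


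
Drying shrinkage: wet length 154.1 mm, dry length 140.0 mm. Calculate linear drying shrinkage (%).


DS = (154.1 - 140.0) / 154.1 * 100 = 9.15%

9.15


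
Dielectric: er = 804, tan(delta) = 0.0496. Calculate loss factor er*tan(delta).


Loss = 804 * 0.0496 = 39.878

39.878


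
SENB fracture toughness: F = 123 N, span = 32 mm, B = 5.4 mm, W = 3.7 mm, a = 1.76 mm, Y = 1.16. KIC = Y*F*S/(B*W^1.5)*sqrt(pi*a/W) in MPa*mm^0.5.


KIC = 1.16*123*32/(5.4*3.7^1.5)*sqrt(pi*1.76/3.7) = 145.23

145.23


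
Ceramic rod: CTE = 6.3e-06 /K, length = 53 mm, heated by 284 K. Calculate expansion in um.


dL = 6.3e-06 * 53 * 284 * 1000 = 94.828 um

94.828


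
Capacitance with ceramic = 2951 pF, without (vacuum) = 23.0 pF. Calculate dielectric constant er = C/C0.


er = 2951 / 23.0 = 128.3

128.3


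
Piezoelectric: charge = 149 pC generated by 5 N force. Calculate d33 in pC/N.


d33 = 149 / 5 = 29.8 pC/N

29.8


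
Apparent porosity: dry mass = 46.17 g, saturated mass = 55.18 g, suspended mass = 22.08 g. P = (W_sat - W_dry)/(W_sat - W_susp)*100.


P = (55.18 - 46.17) / (55.18 - 22.08) * 100 = 9.01 / 33.1 * 100 = 27.2%

27.2


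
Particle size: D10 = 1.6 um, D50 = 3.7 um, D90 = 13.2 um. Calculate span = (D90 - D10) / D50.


Span = (13.2 - 1.6) / 3.7 = 11.6 / 3.7 = 3.135

3.135


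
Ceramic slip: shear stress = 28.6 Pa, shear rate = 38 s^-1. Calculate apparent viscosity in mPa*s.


eta = tau/gamma * 1000 = 28.6/38 * 1000 = 752.6 mPa*s

752.6
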